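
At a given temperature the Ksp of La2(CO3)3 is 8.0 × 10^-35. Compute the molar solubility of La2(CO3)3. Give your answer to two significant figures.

La2(CO3)3(s) ⇌ 2 La^3+ + 3 CO3^2-
Ksp = [La^3+]^2[CO3^2-]^3
Let s = molar solubility. Then [La^3+] = 2s and [CO3^2-] = 3s.
Ksp = (2s)^2(3s)^3 = 108s^5
Solving, s = (8.0 × 10^-35/108)^(1/5) = 5.9 x 10^-8 M

5.9 × 10^-8 M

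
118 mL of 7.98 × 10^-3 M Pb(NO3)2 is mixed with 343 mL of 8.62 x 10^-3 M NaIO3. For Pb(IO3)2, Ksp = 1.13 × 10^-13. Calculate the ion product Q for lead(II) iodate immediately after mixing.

Total volume = 118 + 343 = 461 mL.
[Pb^2+] = 7.98 × 10^-3 × (118/461) = 2.043 × 10^-3 M
[IO3^-] = 8.62 × 10^-3 × (343/461) = 6.414 x 10^-3 M
Pb(IO3)2(s) <=> Pb^2+(aq) + 2 IO3^-(aq), so Q = [Pb^2+][IO3^-]^2
Q = (2.043 × 10^-3)(6.414 × 10^-3)^2 = 8.40 x 10^-8
Q > Ksp, so Pb(IO3)2 will precipitate.

Q ≈ 8.40 × 10^-8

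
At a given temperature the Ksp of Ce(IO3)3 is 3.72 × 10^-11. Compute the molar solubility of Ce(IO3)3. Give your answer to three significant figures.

s ≈ 1.08 × 10^-3 M

Ce(IO3)3(s) <=> Ce^3+(aq) + 3 IO3^-(aq)
Ksp = [Ce^3+][IO3^-]^3
With molar solubility s: [Ce^3+] = s, [IO3^-] = 3s.
Substituting: Ksp = s(3s)^3 = 27s^4
s = (3.72 × 10^-11 / 27)^(1/4) = 1.08 × 10^-3 M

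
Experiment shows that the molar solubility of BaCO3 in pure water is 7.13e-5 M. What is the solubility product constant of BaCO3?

BaCO3(s) <=> Ba^2+(aq) + CO3^2-(aq)
If s mol/L of BaCO3 dissolves, [Ba^2+] = s and [CO3^2-] = s.
Ksp = [Ba^2+][CO3^2-]
Ksp = (s)(s) = s^2
Ksp = (7.13 x 10^-5)^2 = 5.08 x 10^-9

Ksp ≈ 5.08 x 10^-9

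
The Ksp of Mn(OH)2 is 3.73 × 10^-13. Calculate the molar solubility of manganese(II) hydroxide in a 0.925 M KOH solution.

Mn(OH)2(s) ⇌ Mn^2+(aq) + 2 OH^-(aq)
Ksp = [Mn^2+][OH^-]^2
If s mol/L dissolves here, [Mn^2+] = s, [OH^-] = 0.925 + 2s ≈ 0.925 (since OH^- from KOH dominates).
Ksp ≈ s × (0.925)^2
s = 4.36 × 10^-13 M
Check: 2s = 8.7 x 10^-13 ≪ 0.925, so the approximation is valid.

4.36e-13 M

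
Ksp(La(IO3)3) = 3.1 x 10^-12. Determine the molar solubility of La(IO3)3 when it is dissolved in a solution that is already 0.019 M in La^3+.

La(IO3)3(s) <=> La^3+ + 3 IO3^-
Ksp = [La^3+][IO3^-]^3
Let s = moles of La(IO3)3 that dissolve per litre. [La^3+] = 0.019 + s ≈ 0.019, [IO3^-] = 3s (Ksp is small, so little additional dissolves).
Ksp ≈ 0.019 × (3s)^3
s = 1.8 × 10^-4 M
Check: s = 1.8 × 10^-4 ≪ 0.019, so the approximation is valid.

1.8 × 10^-4 M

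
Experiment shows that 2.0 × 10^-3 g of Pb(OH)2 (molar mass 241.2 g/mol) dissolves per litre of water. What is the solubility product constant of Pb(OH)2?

2.3 x 10^-15

Molar solubility s = (2.0 × 10^-3 g/L) / (241.2 g/mol) = 8.29 x 10^-6 M.
Pb(OH)2(s) <=> Pb^2+ + 2 OH^-
For each mole of Pb(OH)2 that dissolves: [Pb^2+] = s, [OH^-] = 2s.
Ksp = [Pb^2+][OH^-]^2
Substituting: Ksp = s(2s)^2 = 4s^3
Ksp = 4 × (8.29 x 10^-6)^3 = 2.3 x 10^-15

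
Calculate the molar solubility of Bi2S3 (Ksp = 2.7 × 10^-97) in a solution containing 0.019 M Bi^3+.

Bi2S3(s) <=> 2 Bi^3+ + 3 S^2-
Ksp = [Bi^3+]^2[S^2-]^3
Let s be the molar solubility in this solution. [Bi^3+] = 0.019 + 2s ≈ 0.019, [S^2-] = 3s (Ksp is small, so little additional dissolves).
Ksp ≈ (0.019)^2 × (3s)^3
s = 3.0 × 10^-32 M
Check: 2s = 6.1 x 10^-32 ≪ 0.019, so the approximation is valid.

s = 3.0e-32 M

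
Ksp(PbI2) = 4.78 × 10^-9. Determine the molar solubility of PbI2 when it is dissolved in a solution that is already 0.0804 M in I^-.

PbI2(s) <=> Pb^2+(aq) + 2 I^-(aq)
Ksp = [Pb^2+][I^-]^2
If s mol/L dissolves here, [Pb^2+] = s, [I^-] = 0.0804 + 2s ≈ 0.0804 (since the I^- already present dominates).
Ksp ≈ s × (0.0804)^2
s = 7.39 x 10^-7 M
Check: 2s = 1.5 × 10^-6 ≪ 0.0804, so the approximation is valid.

s ≈ 7.39 × 10^-7 M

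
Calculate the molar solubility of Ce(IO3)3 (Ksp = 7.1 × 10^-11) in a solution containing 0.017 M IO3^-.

s ≈ 1.4 × 10^-5 M

Ce(IO3)3(s) <=> Ce^3+ + 3 IO3^-
Ksp = [Ce^3+][IO3^-]^3
Let s = moles of Ce(IO3)3 that dissolve per litre. [Ce^3+] = s, [IO3^-] = 0.017 + 3s ≈ 0.017 (common-ion effect: IO3^- is already 0.017 M).
Ksp ≈ s × (0.017)^3
s = 1.4 × 10^-5 M
Check: 3s = 4.3 x 10^-5 ≪ 0.017, so the approximation is valid.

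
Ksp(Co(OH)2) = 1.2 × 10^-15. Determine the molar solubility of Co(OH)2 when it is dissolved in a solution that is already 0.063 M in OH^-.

Co(OH)2(s) ⇌ Co^2+(aq) + 2 OH^-(aq)
Ksp = [Co^2+][OH^-]^2
Let s be the molar solubility in this solution. [Co^2+] = s, [OH^-] = 0.063 + 2s ≈ 0.063 (common-ion effect: OH^- is already 0.063 M).
Ksp ≈ s × (0.063)^2
s = 3.0 x 10^-13 M
Check: 2s = 6.0 × 10^-13 ≪ 0.063, so the approximation is valid.

3.0 x 10^-13 M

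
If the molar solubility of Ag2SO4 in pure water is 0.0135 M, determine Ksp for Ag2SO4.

Ag2SO4(s) ⇌ 2 Ag^+(aq) + SO4^2-(aq)
If s mol/L of Ag2SO4 dissolves, [Ag^+] = 2s and [SO4^2-] = s.
Ksp = [Ag^+]^2[SO4^2-]
Substituting: Ksp = (2s)^2s = 4s^3
Ksp = 4 × (1.35 × 10^-2)^3 = 9.84 × 10^-6

Ksp ≈ 9.84 x 10^-6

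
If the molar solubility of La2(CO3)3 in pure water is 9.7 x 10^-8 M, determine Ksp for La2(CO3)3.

9.3 × 10^-34

La2(CO3)3(s) ⇌ 2 La^3+(aq) + 3 CO3^2-(aq)
For each mole of La2(CO3)3 that dissolves: [La^3+] = 2s, [CO3^2-] = 3s.
Ksp = [La^3+]^2[CO3^2-]^3
Substituting: Ksp = (2s)^2(3s)^3 = 108s^5
Ksp = 108 × (9.7 × 10^-8)^5 = 9.3 × 10^-34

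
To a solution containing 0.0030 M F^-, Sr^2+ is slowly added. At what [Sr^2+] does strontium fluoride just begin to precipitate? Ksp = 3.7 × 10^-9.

[Sr^2+] ≈ 4.1 × 10^-4 M

SrF2(s) ⇌ Sr^2+ + 2 F^-
Ksp = [Sr^2+][F^-]^2
Precipitation begins when Q = Ksp. With [F^-] = 0.0030 M:
3.7 × 10^-9 = (0.0030)^2 × [Sr^2+]
[Sr^2+] = (3.7 × 10^-9 / 9.00 × 10^-6) = 4.1 × 10^-4 M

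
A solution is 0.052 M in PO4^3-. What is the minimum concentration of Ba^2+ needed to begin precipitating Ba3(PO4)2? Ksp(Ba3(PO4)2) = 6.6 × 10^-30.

Ba3(PO4)2(s) ⇌ 3 Ba^2+(aq) + 2 PO4^3-(aq)
Ksp = [Ba^2+]^3[PO4^3-]^2
Precipitation begins when Q = Ksp. With [PO4^3-] = 0.052 M:
6.6 × 10^-30 = (0.052)^2 × [Ba^2+]^3
[Ba^2+] = (6.6 × 10^-30 / 2.70 × 10^-3)^(1/3) = 1.3 x 10^-9 M

[Ba^2+] ≈ 1.3 × 10^-9 M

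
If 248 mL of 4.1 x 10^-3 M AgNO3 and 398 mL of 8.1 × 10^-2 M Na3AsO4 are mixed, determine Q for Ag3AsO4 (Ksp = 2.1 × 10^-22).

Total volume = 248 + 398 = 646 mL.
[Ag^+] = 4.1 x 10^-3 × (248/646) = 1.57 × 10^-3 M
[AsO4^3-] = 8.1 × 10^-2 × (398/646) = 4.99 × 10^-2 M
Ag3AsO4(s) ⇌ 3 Ag^+ + AsO4^3-, so Q = [Ag^+]^3[AsO4^3-]
Q = (1.57 x 10^-3)^3(4.99 × 10^-2) = 1.9 x 10^-10
Q > Ksp, so Ag3AsO4 will precipitate.

Q ≈ 1.9e-10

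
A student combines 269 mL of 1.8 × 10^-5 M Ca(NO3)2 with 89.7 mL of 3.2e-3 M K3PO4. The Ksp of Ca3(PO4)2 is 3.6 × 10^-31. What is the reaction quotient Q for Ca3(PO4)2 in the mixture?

Total volume = 269 + 89.7 = 358.7 mL.
[Ca^2+] = 1.8 x 10^-5 × (269/358.7) = 1.35 x 10^-5 M
[PO4^3-] = 3.2 × 10^-3 × (89.7/358.7) = 8.00 x 10^-4 M
Ca3(PO4)2(s) ⇌ 3 Ca^2+(aq) + 2 PO4^3-(aq), so Q = [Ca^2+]^3[PO4^3-]^2
Q = (1.35 x 10^-5)^3(8.00 × 10^-4)^2 = 1.6 x 10^-21
Q > Ksp, so Ca3(PO4)2 will precipitate.

1.6 × 10^-21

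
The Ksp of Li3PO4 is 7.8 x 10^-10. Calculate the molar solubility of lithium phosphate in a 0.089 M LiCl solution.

Li3PO4(s) ⇌ 3 Li^+(aq) + PO4^3-(aq)
Ksp = [Li^+]^3[PO4^3-]
Let s be the molar solubility in this solution. [Li^+] = 0.089 + 3s ≈ 0.089, [PO4^3-] = s (since Li^+ from LiCl dominates).
Ksp ≈ (0.089)^3 × s
s = 1.1 x 10^-6 M
Check: 3s = 3.3 x 10^-6 ≪ 0.089, so the approximation is valid.

s = 1.1e-6 M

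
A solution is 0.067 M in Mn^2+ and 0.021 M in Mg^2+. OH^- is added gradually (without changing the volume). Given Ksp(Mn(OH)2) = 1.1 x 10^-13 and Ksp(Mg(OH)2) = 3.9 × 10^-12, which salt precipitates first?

Precipitation of each salt starts when its ion product equals its Ksp.
For Mn(OH)2: 1.1 x 10^-13 = 0.067 × [OH^-]^2  ⇒  [OH^-] = 1.3 × 10^-6 M.
For Mg(OH)2: 3.9 × 10^-12 = 0.021 × [OH^-]^2  ⇒  [OH^-] = 1.4 × 10^-5 M.
The salt with the lower threshold [OH^-] precipitates first: Mn(OH)2.

Mn(OH)2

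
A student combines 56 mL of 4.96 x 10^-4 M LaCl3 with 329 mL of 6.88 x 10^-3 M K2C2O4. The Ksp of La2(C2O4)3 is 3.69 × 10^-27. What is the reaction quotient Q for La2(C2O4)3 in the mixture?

Total volume = 56 + 329 = 385 mL.
[La^3+] = 4.96 × 10^-4 × (56/385) = 7.215 x 10^-5 M
[C2O4^2-] = 6.88 × 10^-3 × (329/385) = 5.879 × 10^-3 M
La2(C2O4)3(s) ⇌ 2 La^3+ + 3 C2O4^2-, so Q = [La^3+]^2[C2O4^2-]^3
Q = (7.215 × 10^-5)^2(5.879 × 10^-3)^3 = 1.06 × 10^-15
Q > Ksp, so La2(C2O4)3 will precipitate.

Q ≈ 1.06 × 10^-15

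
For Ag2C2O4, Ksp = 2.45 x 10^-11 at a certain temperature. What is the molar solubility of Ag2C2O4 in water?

Ag2C2O4(s) ⇌ 2 Ag^+(aq) + C2O4^2-(aq)
Ksp = [Ag^+]^2[C2O4^2-]
With molar solubility s: [Ag^+] = 2s, [C2O4^2-] = s.
So Ksp = (2s)^2 × s = 4s^3
s^3 = 2.45 x 10^-11 / 4, so s = 1.83 × 10^-4 M

1.83e-4 M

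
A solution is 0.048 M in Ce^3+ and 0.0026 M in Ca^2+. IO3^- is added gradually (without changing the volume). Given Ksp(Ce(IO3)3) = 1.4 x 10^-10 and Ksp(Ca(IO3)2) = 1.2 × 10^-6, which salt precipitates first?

Each salt begins to precipitate when Q = Ksp, i.e. when [IO3^-] reaches its threshold.
For Ce(IO3)3: 1.4 x 10^-10 = 0.048 × [IO3^-]^3  ⇒  [IO3^-] = 1.4 × 10^-3 M.
For Ca(IO3)2: 1.2 × 10^-6 = 0.0026 × [IO3^-]^2  ⇒  [IO3^-] = 2.1 × 10^-2 M.
The salt with the lower threshold [IO3^-] precipitates first: Ce(IO3)3.

Ce(IO3)3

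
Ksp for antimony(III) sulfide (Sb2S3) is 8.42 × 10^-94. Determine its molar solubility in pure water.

Sb2S3(s) ⇌ 2 Sb^3+ + 3 S^2-
Ksp = [Sb^3+]^2[S^2-]^3
With molar solubility s: [Sb^3+] = 2s, [S^2-] = 3s.
So Ksp = (2s)^2 × (3s)^3 = 108s^5
Solving, s = (8.42 × 10^-94/108)^(1/5) = 9.51 × 10^-20 M

s ≈ 9.51 × 10^-20 M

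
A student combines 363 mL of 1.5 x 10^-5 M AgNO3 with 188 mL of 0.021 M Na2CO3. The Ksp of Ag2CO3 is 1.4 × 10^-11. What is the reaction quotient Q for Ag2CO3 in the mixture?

Total volume = 363 + 188 = 551 mL.
[Ag^+] = 1.5 x 10^-5 × (363/551) = 9.88 × 10^-6 M
[CO3^2-] = 2.1 x 10^-2 × (188/551) = 7.17 × 10^-3 M
Ag2CO3(s) <=> 2 Ag^+(aq) + CO3^2-(aq), so Q = [Ag^+]^2[CO3^2-]
Q = (9.88 × 10^-6)^2(7.17 x 10^-3) = 7.0 × 10^-13
Q < Ksp, so no precipitate of Ag2CO3 forms.

Q ≈ 7.0 × 10^-13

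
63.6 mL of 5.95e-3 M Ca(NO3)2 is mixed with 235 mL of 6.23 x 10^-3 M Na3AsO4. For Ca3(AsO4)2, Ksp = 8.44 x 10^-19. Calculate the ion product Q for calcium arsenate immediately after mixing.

4.89 x 10^-14

Total volume = 63.6 + 235 = 298.6 mL.
[Ca^2+] = 5.95 x 10^-3 × (63.6/298.6) = 1.267 × 10^-3 M
[AsO4^3-] = 6.23 x 10^-3 × (235/298.6) = 4.903 × 10^-3 M
Ca3(AsO4)2(s) ⇌ 3 Ca^2+ + 2 AsO4^3-, so Q = [Ca^2+]^3[AsO4^3-]^2
Q = (1.267 × 10^-3)^3(4.903 x 10^-3)^2 = 4.89 × 10^-14
Q > Ksp, so Ca3(AsO4)2 will precipitate.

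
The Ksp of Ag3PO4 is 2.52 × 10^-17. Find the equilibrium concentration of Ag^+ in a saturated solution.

Ag3PO4(s) ⇌ 3 Ag^+ + PO4^3-
Ksp = [Ag^+]^3[PO4^3-]
With molar solubility s: [Ag^+] = 3s, [PO4^3-] = s.
Substituting: Ksp = (3s)^3s = 27s^4
s = (2.52 × 10^-17 / 27)^(1/4) = 3.108 x 10^-5 M
[Ag^+] = 3s = 9.32 × 10^-5 M

[Ag^+] = 9.32e-5 M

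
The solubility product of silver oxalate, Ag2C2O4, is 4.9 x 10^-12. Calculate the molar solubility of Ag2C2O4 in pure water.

s ≈ 1.1 × 10^-4 M

Ag2C2O4(s) ⇌ 2 Ag^+ + C2O4^2-
Ksp = [Ag^+]^2[C2O4^2-]
Let s = molar solubility. Then [Ag^+] = 2s and [C2O4^2-] = s.
Ksp = (2s)^2s = 4s^3
Solving, s = (4.9 x 10^-12/4)^(1/3) = 1.1 × 10^-4 M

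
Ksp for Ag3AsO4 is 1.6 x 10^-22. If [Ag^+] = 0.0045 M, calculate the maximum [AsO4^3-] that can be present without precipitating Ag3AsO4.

Ag3AsO4(s) ⇌ 3 Ag^+(aq) + AsO4^3-(aq)
Ksp = [Ag^+]^3[AsO4^3-]
Precipitation begins when Q = Ksp. With [Ag^+] = 0.0045 M:
1.6 x 10^-22 = (0.0045)^3 × [AsO4^3-]
[AsO4^3-] = (1.6 x 10^-22 / 9.11 x 10^-8) = 1.8 × 10^-15 M

[AsO4^3-] = 1.8e-15 M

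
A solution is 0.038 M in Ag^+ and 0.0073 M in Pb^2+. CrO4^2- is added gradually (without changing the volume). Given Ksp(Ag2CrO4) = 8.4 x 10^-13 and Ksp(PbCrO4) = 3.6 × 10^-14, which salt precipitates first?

PbCrO4

Each salt begins to precipitate when Q = Ksp, i.e. when [CrO4^2-] reaches its threshold.
For Ag2CrO4: 8.4 x 10^-13 = (0.038)^2 × [CrO4^2-]  ⇒  [CrO4^2-] = 5.8 × 10^-10 M.
For PbCrO4: 3.6 × 10^-14 = 0.0073 × [CrO4^2-]  ⇒  [CrO4^2-] = 4.9 x 10^-12 M.
The salt with the lower threshold [CrO4^2-] precipitates first: PbCrO4.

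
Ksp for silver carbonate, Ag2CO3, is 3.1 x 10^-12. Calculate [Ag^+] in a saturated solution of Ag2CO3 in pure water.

[Ag^+] = 1.8e-4 M

Ag2CO3(s) <=> 2 Ag^+(aq) + CO3^2-(aq)
Ksp = [Ag^+]^2[CO3^2-]
For each mole of Ag2CO3 that dissolves: [Ag^+] = 2s, [CO3^2-] = s.
So Ksp = (2s)^2 × s = 4s^3
s = (3.1 x 10^-12 / 4)^(1/3) = 9.19 × 10^-5 M
[Ag^+] = 2s = 1.8 x 10^-4 M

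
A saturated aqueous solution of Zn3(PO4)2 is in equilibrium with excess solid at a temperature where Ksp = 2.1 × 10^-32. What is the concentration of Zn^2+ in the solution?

Zn3(PO4)2(s) ⇌ 3 Zn^2+ + 2 PO4^3-
Ksp = [Zn^2+]^3[PO4^3-]^2
With molar solubility s: [Zn^2+] = 3s, [PO4^3-] = 2s.
Substituting: Ksp = (3s)^3(2s)^2 = 108s^5
Solving, s = (2.1 × 10^-32/108)^(1/5) = 1.81 x 10^-7 M
[Zn^2+] = 3s = 5.4 × 10^-7 M

5.4e-7 M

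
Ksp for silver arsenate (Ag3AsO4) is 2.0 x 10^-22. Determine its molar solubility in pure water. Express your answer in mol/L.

1.6 × 10^-6 M

Ag3AsO4(s) ⇌ 3 Ag^+(aq) + AsO4^3-(aq)
Ksp = [Ag^+]^3[AsO4^3-]
Let s = molar solubility. Then [Ag^+] = 3s and [AsO4^3-] = s.
Ksp = (3s)^3s = 27s^4
Solving, s = (2.0 x 10^-22/27)^(1/4) = 1.6 × 10^-6 M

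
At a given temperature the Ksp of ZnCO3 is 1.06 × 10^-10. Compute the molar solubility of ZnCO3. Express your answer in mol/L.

ZnCO3(s) ⇌ Zn^2+(aq) + CO3^2-(aq)
Ksp = [Zn^2+][CO3^2-]
If s mol/L of ZnCO3 dissolves, [Zn^2+] = s and [CO3^2-] = s.
Ksp = (s)(s) = s^2
s = √(1.06 × 10^-10) = 1.03 × 10^-5 M

1.03 × 10^-5 M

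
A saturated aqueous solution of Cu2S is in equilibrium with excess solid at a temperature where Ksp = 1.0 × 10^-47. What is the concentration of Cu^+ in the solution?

2.7 × 10^-16 M

Cu2S(s) ⇌ 2 Cu^+ + S^2-
Ksp = [Cu^+]^2[S^2-]
With molar solubility s: [Cu^+] = 2s, [S^2-] = s.
So Ksp = (2s)^2 × s = 4s^3
s^3 = 1.0 × 10^-47 / 4, so s = 1.36 × 10^-16 M
[Cu^+] = 2s = 2.7 × 10^-16 M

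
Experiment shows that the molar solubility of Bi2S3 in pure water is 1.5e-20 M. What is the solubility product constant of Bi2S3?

Bi2S3(s) ⇌ 2 Bi^3+(aq) + 3 S^2-(aq)
For each mole of Bi2S3 that dissolves: [Bi^3+] = 2s, [S^2-] = 3s.
Ksp = [Bi^3+]^2[S^2-]^3
So Ksp = (2s)^2 × (3s)^3 = 108s^5
With s = 1.5 × 10^-20: Ksp = 8.2 x 10^-98

8.2 x 10^-98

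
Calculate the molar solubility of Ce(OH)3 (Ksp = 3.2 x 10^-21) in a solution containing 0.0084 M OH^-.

s ≈ 5.4 x 10^-15 M

Ce(OH)3(s) ⇌ Ce^3+(aq) + 3 OH^-(aq)
Ksp = [Ce^3+][OH^-]^3
Let s be the molar solubility in this solution. [Ce^3+] = s, [OH^-] = 0.0084 + 3s ≈ 0.0084 (common-ion effect: OH^- is already 0.0084 M).
Ksp ≈ s × (0.0084)^3
s = 5.4 × 10^-15 M
Check: 3s = 1.6 × 10^-14 ≪ 0.0084, so the approximation is valid.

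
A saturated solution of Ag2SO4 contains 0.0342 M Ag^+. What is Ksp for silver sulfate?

Ksp = 2.00 × 10^-5

Ag2SO4(s) ⇌ 2 Ag^+(aq) + SO4^2-(aq)
Stoichiometry gives [SO4^2-] = (1/2)[Ag^+] = 1.710 × 10^-2 M.
Ksp = [Ag^+]^2[SO4^2-]
Ksp = (3.42 × 10^-2)^2 × 1.710 x 10^-2 = 2.00 × 10^-5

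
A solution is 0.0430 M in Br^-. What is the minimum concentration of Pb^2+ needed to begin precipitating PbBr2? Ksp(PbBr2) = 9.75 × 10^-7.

[Pb^2+] = 5.27 × 10^-4 M

PbBr2(s) ⇌ Pb^2+ + 2 Br^-
Ksp = [Pb^2+][Br^-]^2
Precipitation begins when Q = Ksp. With [Br^-] = 0.0430 M:
9.75 × 10^-7 = (0.0430)^2 × [Pb^2+]
[Pb^2+] = (9.75 × 10^-7 / 1.849 × 10^-3) = 5.27 × 10^-4 M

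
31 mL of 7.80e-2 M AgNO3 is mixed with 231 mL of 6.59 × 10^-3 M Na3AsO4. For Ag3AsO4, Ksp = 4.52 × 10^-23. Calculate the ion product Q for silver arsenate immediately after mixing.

4.57 × 10^-9

Total volume = 31 + 231 = 262 mL.
[Ag^+] = 7.80 x 10^-2 × (31/262) = 9.229 x 10^-3 M
[AsO4^3-] = 6.59 x 10^-3 × (231/262) = 5.810 × 10^-3 M
Ag3AsO4(s) ⇌ 3 Ag^+(aq) + AsO4^3-(aq), so Q = [Ag^+]^3[AsO4^3-]
Q = (9.229 x 10^-3)^3(5.810 × 10^-3) = 4.57 × 10^-9
Q > Ksp, so Ag3AsO4 will precipitate.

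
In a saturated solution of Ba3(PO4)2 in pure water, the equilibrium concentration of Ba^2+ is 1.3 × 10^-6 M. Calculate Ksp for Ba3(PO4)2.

Ksp ≈ 1.7 x 10^-30

Ba3(PO4)2(s) ⇌ 3 Ba^2+(aq) + 2 PO4^3-(aq)
Stoichiometry gives [PO4^3-] = (2/3)[Ba^2+] = 8.67 × 10^-7 M.
Ksp = [Ba^2+]^3[PO4^3-]^2
Ksp = (1.3 x 10^-6)^3 × (8.67 × 10^-7)^2 = 1.7 × 10^-30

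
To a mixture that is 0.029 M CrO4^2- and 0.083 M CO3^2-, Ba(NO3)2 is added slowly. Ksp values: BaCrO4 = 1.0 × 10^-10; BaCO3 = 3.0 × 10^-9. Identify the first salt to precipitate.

Each salt begins to precipitate when Q = Ksp, i.e. when [Ba^2+] reaches its threshold.
For BaCrO4: 1.0 × 10^-10 = 0.029 × [Ba^2+]  ⇒  [Ba^2+] = 3.4 × 10^-9 M.
For BaCO3: 3.0 × 10^-9 = 0.083 × [Ba^2+]  ⇒  [Ba^2+] = 3.6 × 10^-8 M.
The salt with the lower threshold [Ba^2+] precipitates first: BaCrO4.

BaCrO4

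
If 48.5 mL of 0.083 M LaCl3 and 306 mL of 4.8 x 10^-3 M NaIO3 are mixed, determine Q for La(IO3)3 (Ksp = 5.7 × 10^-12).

8.1 × 10^-10

Total volume = 48.5 + 306 = 354.5 mL.
[La^3+] = 8.3 × 10^-2 × (48.5/354.5) = 1.14 × 10^-2 M
[IO3^-] = 4.8 × 10^-3 × (306/354.5) = 4.14 × 10^-3 M
La(IO3)3(s) ⇌ La^3+(aq) + 3 IO3^-(aq), so Q = [La^3+][IO3^-]^3
Q = (1.14 × 10^-2)(4.14 x 10^-3)^3 = 8.1 x 10^-10
Q > Ksp, so La(IO3)3 will precipitate.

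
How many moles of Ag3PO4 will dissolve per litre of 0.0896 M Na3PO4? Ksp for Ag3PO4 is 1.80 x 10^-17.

s = 1.95 × 10^-6 M

Ag3PO4(s) <=> 3 Ag^+ + PO4^3-
Ksp = [Ag^+]^3[PO4^3-]
Let s be the molar solubility in this solution. [Ag^+] = 3s, [PO4^3-] = 0.0896 + s ≈ 0.0896 (Ksp is small, so little additional dissolves).
Ksp ≈ (3s)^3 × 0.0896
s = 1.95 × 10^-6 M
Check: s = 2.0 × 10^-6 ≪ 0.0896, so the approximation is valid.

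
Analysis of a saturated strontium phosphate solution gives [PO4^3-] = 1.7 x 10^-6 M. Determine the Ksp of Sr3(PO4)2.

Sr3(PO4)2(s) ⇌ 3 Sr^2+(aq) + 2 PO4^3-(aq)
Stoichiometry gives [Sr^2+] = (3/2)[PO4^3-] = 2.55 × 10^-6 M.
Ksp = [Sr^2+]^3[PO4^3-]^2
Ksp = (2.55 × 10^-6)^3 × (1.7 × 10^-6)^2 = 4.8 x 10^-29

Ksp ≈ 4.8e-29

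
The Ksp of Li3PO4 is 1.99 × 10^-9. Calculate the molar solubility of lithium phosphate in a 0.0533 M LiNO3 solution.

1.31 × 10^-5 M

Li3PO4(s) ⇌ 3 Li^+(aq) + PO4^3-(aq)
Ksp = [Li^+]^3[PO4^3-]
Let s = moles of Li3PO4 that dissolve per litre. [Li^+] = 0.0533 + 3s ≈ 0.0533, [PO4^3-] = s (common-ion effect: Li^+ is already 0.0533 M).
Ksp ≈ (0.0533)^3 × s
s = 1.31 × 10^-5 M
Check: 3s = 3.9 × 10^-5 ≪ 0.0533, so the approximation is valid.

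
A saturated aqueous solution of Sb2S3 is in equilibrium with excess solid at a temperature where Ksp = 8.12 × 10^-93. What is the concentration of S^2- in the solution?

Sb2S3(s) ⇌ 2 Sb^3+(aq) + 3 S^2-(aq)
Ksp = [Sb^3+]^2[S^2-]^3
For each mole of Sb2S3 that dissolves: [Sb^3+] = 2s, [S^2-] = 3s.
Ksp = (2s)^2(3s)^3 = 108s^5
s = (8.12 × 10^-93 / 108)^(1/5) = 1.497 × 10^-19 M
[S^2-] = 3s = 4.49 x 10^-19 M

4.49e-19 M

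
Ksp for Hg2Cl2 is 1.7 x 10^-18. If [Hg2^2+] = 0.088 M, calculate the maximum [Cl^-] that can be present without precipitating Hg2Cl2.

Hg2Cl2(s) <=> Hg2^2+ + 2 Cl^-
Ksp = [Hg2^2+][Cl^-]^2
Precipitation begins when Q = Ksp. With [Hg2^2+] = 0.088 M:
1.7 x 10^-18 = (0.088) × [Cl^-]^2
[Cl^-] = (1.7 x 10^-18 / 8.8 x 10^-2)^(1/2) = 4.4 × 10^-9 M

4.4e-9 M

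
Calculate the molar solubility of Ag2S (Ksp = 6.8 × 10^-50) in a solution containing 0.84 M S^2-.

s ≈ 1.4 × 10^-25 M

Ag2S(s) ⇌ 2 Ag^+(aq) + S^2-(aq)
Ksp = [Ag^+]^2[S^2-]
If s mol/L dissolves here, [Ag^+] = 2s, [S^2-] = 0.84 + s ≈ 0.84 (Ksp is small, so little additional dissolves).
Ksp ≈ (2s)^2 × 0.84
s = 1.4 x 10^-25 M
Check: s = 1.4 × 10^-25 ≪ 0.84, so the approximation is valid.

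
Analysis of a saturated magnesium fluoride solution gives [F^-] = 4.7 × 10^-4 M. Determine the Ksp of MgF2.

MgF2(s) <=> Mg^2+(aq) + 2 F^-(aq)
Stoichiometry gives [Mg^2+] = (1/2)[F^-] = 2.35 × 10^-4 M.
Ksp = [Mg^2+][F^-]^2
Ksp = 2.35 × 10^-4 × (4.7 x 10^-4)^2 = 5.2 x 10^-11

Ksp = 5.2e-11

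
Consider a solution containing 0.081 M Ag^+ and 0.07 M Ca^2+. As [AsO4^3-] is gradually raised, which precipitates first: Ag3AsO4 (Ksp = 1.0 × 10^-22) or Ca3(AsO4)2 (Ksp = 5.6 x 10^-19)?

Ag3AsO4

Precipitation of each salt starts when its ion product equals its Ksp.
For Ag3AsO4: 1.0 × 10^-22 = (0.081)^3 × [AsO4^3-]  ⇒  [AsO4^3-] = 1.9 × 10^-19 M.
For Ca3(AsO4)2: 5.6 x 10^-19 = (0.07)^3 × [AsO4^3-]^2  ⇒  [AsO4^3-] = 4.0 × 10^-8 M.
The salt with the lower threshold [AsO4^3-] precipitates first: Ag3AsO4.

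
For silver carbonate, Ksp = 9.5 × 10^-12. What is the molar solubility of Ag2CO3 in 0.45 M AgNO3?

Ag2CO3(s) <=> 2 Ag^+ + CO3^2-
Ksp = [Ag^+]^2[CO3^2-]
If s mol/L dissolves here, [Ag^+] = 0.45 + 2s ≈ 0.45, [CO3^2-] = s (Ksp is small, so little additional dissolves).
Ksp ≈ (0.45)^2 × s
s = 4.7 × 10^-11 M
Check: 2s = 9.4 × 10^-11 ≪ 0.45, so the approximation is valid.

s ≈ 4.7 x 10^-11 M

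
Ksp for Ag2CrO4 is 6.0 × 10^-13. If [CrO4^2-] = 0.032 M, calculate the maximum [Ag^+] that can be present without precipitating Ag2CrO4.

Ag2CrO4(s) ⇌ 2 Ag^+(aq) + CrO4^2-(aq)
Ksp = [Ag^+]^2[CrO4^2-]
Precipitation begins when Q = Ksp. With [CrO4^2-] = 0.032 M:
6.0 × 10^-13 = (0.032) × [Ag^+]^2
[Ag^+] = (6.0 × 10^-13 / 3.2 × 10^-2)^(1/2) = 4.3 × 10^-6 M

[Ag^+] ≈ 4.3 × 10^-6 M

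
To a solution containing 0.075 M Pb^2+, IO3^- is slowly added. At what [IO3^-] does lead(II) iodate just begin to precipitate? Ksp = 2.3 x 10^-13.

1.8e-6 M

Pb(IO3)2(s) <=> Pb^2+(aq) + 2 IO3^-(aq)
Ksp = [Pb^2+][IO3^-]^2
Precipitation begins when Q = Ksp. With [Pb^2+] = 0.075 M:
2.3 x 10^-13 = (0.075) × [IO3^-]^2
[IO3^-] = (2.3 x 10^-13 / 7.5 × 10^-2)^(1/2) = 1.8 × 10^-6 M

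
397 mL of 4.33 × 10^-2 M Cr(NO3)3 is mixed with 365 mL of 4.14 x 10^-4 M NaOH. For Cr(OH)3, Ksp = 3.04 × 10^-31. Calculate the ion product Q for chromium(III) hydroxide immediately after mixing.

Total volume = 397 + 365 = 762 mL.
[Cr^3+] = 4.33 × 10^-2 × (397/762) = 2.256 × 10^-2 M
[OH^-] = 4.14 x 10^-4 × (365/762) = 1.983 × 10^-4 M
Cr(OH)3(s) ⇌ Cr^3+ + 3 OH^-, so Q = [Cr^3+][OH^-]^3
Q = (2.256 x 10^-2)(1.983 x 10^-4)^3 = 1.76 x 10^-13
Q > Ksp, so Cr(OH)3 will precipitate.

1.76e-13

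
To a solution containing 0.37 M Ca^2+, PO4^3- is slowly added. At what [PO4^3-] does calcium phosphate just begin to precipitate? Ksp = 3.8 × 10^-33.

[PO4^3-] ≈ 2.7e-16 M

Ca3(PO4)2(s) <=> 3 Ca^2+(aq) + 2 PO4^3-(aq)
Ksp = [Ca^2+]^3[PO4^3-]^2
Precipitation begins when Q = Ksp. With [Ca^2+] = 0.37 M:
3.8 × 10^-33 = (0.37)^3 × [PO4^3-]^2
[PO4^3-] = (3.8 × 10^-33 / 5.07 x 10^-2)^(1/2) = 2.7 × 10^-16 M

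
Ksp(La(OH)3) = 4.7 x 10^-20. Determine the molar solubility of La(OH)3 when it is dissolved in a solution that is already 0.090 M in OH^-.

La(OH)3(s) <=> La^3+ + 3 OH^-
Ksp = [La^3+][OH^-]^3
Let s = moles of La(OH)3 that dissolve per litre. [La^3+] = s, [OH^-] = 0.090 + 3s ≈ 0.090 (since the OH^- already present dominates).
Ksp ≈ s × (0.090)^3
s = 6.4 x 10^-17 M
Check: 3s = 1.9 x 10^-16 ≪ 0.090, so the approximation is valid.

6.4 × 10^-17 M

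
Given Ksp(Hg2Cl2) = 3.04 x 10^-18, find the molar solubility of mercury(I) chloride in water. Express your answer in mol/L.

Hg2Cl2(s) ⇌ Hg2^2+ + 2 Cl^-
Ksp = [Hg2^2+][Cl^-]^2
For each mole of Hg2Cl2 that dissolves: [Hg2^2+] = s, [Cl^-] = 2s.
Ksp = s(2s)^2 = 4s^3
s = (3.04 x 10^-18 / 4)^(1/3) = 9.13 x 10^-7 M

s ≈ 9.13 × 10^-7 M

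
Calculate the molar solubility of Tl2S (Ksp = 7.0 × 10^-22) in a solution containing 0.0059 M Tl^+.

2.0e-17 M

Tl2S(s) ⇌ 2 Tl^+ + S^2-
Ksp = [Tl^+]^2[S^2-]
If s mol/L dissolves here, [Tl^+] = 0.0059 + 2s ≈ 0.0059, [S^2-] = s (common-ion effect: Tl^+ is already 0.0059 M).
Ksp ≈ (0.0059)^2 × s
s = 2.0 x 10^-17 M
Check: 2s = 4.0 x 10^-17 ≪ 0.0059, so the approximation is valid.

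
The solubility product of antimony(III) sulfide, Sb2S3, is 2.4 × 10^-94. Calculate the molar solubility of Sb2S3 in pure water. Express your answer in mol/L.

Sb2S3(s) <=> 2 Sb^3+(aq) + 3 S^2-(aq)
Ksp = [Sb^3+]^2[S^2-]^3
If s mol/L of Sb2S3 dissolves, [Sb^3+] = 2s and [S^2-] = 3s.
Substituting: Ksp = (2s)^2(3s)^3 = 108s^5
Solving, s = (2.4 × 10^-94/108)^(1/5) = 7.4 x 10^-20 M

s ≈ 7.4 × 10^-20 M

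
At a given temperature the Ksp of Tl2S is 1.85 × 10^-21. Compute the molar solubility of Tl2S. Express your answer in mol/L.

s ≈ 7.73e-8 M

Tl2S(s) ⇌ 2 Tl^+ + S^2-
Ksp = [Tl^+]^2[S^2-]
For each mole of Tl2S that dissolves: [Tl^+] = 2s, [S^2-] = s.
Ksp = (2s)^2s = 4s^3
s = (1.85 × 10^-21 / 4)^(1/3) = 7.73 × 10^-8 M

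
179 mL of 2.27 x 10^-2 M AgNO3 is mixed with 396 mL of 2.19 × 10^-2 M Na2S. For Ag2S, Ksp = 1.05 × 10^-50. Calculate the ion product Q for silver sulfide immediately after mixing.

Q ≈ 7.53e-7

Total volume = 179 + 396 = 575 mL.
[Ag^+] = 2.27 × 10^-2 × (179/575) = 7.067 × 10^-3 M
[S^2-] = 2.19 × 10^-2 × (396/575) = 1.508 × 10^-2 M
Ag2S(s) ⇌ 2 Ag^+ + S^2-, so Q = [Ag^+]^2[S^2-]
Q = (7.067 × 10^-3)^2(1.508 x 10^-2) = 7.53 × 10^-7
Q > Ksp, so Ag2S will precipitate.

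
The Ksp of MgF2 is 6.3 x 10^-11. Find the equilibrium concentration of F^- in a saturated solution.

5.0 × 10^-4 M

MgF2(s) ⇌ Mg^2+ + 2 F^-
Ksp = [Mg^2+][F^-]^2
Let s = molar solubility. Then [Mg^2+] = s and [F^-] = 2s.
Substituting: Ksp = s(2s)^2 = 4s^3
s = (6.3 x 10^-11 / 4)^(1/3) = 2.51 × 10^-4 M
[F^-] = 2s = 5.0 × 10^-4 M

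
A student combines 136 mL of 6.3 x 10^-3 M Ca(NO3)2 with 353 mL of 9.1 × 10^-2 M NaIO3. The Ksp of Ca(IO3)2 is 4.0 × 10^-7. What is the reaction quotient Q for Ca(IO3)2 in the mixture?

Q ≈ 7.6e-6

Total volume = 136 + 353 = 489 mL.
[Ca^2+] = 6.3 × 10^-3 × (136/489) = 1.75 × 10^-3 M
[IO3^-] = 9.1 × 10^-2 × (353/489) = 6.57 × 10^-2 M
Ca(IO3)2(s) ⇌ Ca^2+(aq) + 2 IO3^-(aq), so Q = [Ca^2+][IO3^-]^2
Q = (1.75 x 10^-3)(6.57 × 10^-2)^2 = 7.6 × 10^-6
Q > Ksp, so Ca(IO3)2 will precipitate.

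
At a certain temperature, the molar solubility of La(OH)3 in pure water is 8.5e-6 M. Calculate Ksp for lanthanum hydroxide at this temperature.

Ksp ≈ 1.4 × 10^-19

La(OH)3(s) ⇌ La^3+ + 3 OH^-
With molar solubility s: [La^3+] = s, [OH^-] = 3s.
Ksp = [La^3+][OH^-]^3
Ksp = s(3s)^3 = 27s^4
Ksp = 27 × (8.5 × 10^-6)^4 = 1.4 × 10^-19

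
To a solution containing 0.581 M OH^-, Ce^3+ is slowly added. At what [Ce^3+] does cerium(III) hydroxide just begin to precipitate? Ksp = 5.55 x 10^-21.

[Ce^3+] = 2.83e-20 M

Ce(OH)3(s) <=> Ce^3+(aq) + 3 OH^-(aq)
Ksp = [Ce^3+][OH^-]^3
Precipitation begins when Q = Ksp. With [OH^-] = 0.581 M:
5.55 x 10^-21 = (0.581)^3 × [Ce^3+]
[Ce^3+] = (5.55 x 10^-21 / 1.961 × 10^-1) = 2.83 x 10^-20 M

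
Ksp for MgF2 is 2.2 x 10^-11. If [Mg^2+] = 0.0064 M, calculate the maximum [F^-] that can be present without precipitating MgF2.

5.9e-5 M

MgF2(s) ⇌ Mg^2+ + 2 F^-
Ksp = [Mg^2+][F^-]^2
Precipitation begins when Q = Ksp. With [Mg^2+] = 0.0064 M:
2.2 x 10^-11 = (0.0064) × [F^-]^2
[F^-] = (2.2 x 10^-11 / 6.4 × 10^-3)^(1/2) = 5.9 × 10^-5 M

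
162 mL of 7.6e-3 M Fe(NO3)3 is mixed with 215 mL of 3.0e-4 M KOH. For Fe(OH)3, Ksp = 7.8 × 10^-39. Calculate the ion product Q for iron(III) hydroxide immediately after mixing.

Q ≈ 1.6 x 10^-14

Total volume = 162 + 215 = 377 mL.
[Fe^3+] = 7.6 x 10^-3 × (162/377) = 3.27 x 10^-3 M
[OH^-] = 3.0 x 10^-4 × (215/377) = 1.71 × 10^-4 M
Fe(OH)3(s) <=> Fe^3+(aq) + 3 OH^-(aq), so Q = [Fe^3+][OH^-]^3
Q = (3.27 x 10^-3)(1.71 × 10^-4)^3 = 1.6 × 10^-14
Q > Ksp, so Fe(OH)3 will precipitate.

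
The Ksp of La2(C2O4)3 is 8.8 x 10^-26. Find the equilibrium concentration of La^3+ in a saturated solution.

[La^3+] ≈ 7.6 x 10^-6 M

La2(C2O4)3(s) ⇌ 2 La^3+ + 3 C2O4^2-
Ksp = [La^3+]^2[C2O4^2-]^3
Let s = molar solubility. Then [La^3+] = 2s and [C2O4^2-] = 3s.
So Ksp = (2s)^2 × (3s)^3 = 108s^5
s^5 = 8.8 x 10^-26 / 108, so s = 3.82 x 10^-6 M
[La^3+] = 2s = 7.6 x 10^-6 M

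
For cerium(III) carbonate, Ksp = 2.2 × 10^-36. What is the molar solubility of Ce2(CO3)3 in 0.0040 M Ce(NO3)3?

s ≈ 1.7 × 10^-11 M

Ce2(CO3)3(s) ⇌ 2 Ce^3+ + 3 CO3^2-
Ksp = [Ce^3+]^2[CO3^2-]^3
If s mol/L dissolves here, [Ce^3+] = 0.0040 + 2s ≈ 0.0040, [CO3^2-] = 3s (common-ion effect: Ce^3+ is already 0.0040 M).
Ksp ≈ (0.0040)^2 × (3s)^3
s = 1.7 × 10^-11 M
Check: 2s = 3.4 × 10^-11 ≪ 0.0040, so the approximation is valid.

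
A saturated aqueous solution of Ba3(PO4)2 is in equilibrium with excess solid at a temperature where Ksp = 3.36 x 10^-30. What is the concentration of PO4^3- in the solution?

Ba3(PO4)2(s) ⇌ 3 Ba^2+(aq) + 2 PO4^3-(aq)
Ksp = [Ba^2+]^3[PO4^3-]^2
With molar solubility s: [Ba^2+] = 3s, [PO4^3-] = 2s.
Substituting: Ksp = (3s)^3(2s)^2 = 108s^5
s = (3.36 x 10^-30 / 108)^(1/5) = 4.996 × 10^-7 M
[PO4^3-] = 2s = 9.99 × 10^-7 M

[PO4^3-] ≈ 9.99 × 10^-7 M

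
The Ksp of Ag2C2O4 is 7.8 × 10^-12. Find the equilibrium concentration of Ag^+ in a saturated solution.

2.5 x 10^-4 M

Ag2C2O4(s) ⇌ 2 Ag^+(aq) + C2O4^2-(aq)
Ksp = [Ag^+]^2[C2O4^2-]
For each mole of Ag2C2O4 that dissolves: [Ag^+] = 2s, [C2O4^2-] = s.
Substituting: Ksp = (2s)^2s = 4s^3
s = (7.8 × 10^-12 / 4)^(1/3) = 1.25 x 10^-4 M
[Ag^+] = 2s = 2.5 × 10^-4 M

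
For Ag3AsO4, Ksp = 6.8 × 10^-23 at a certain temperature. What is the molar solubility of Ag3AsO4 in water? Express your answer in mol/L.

1.3e-6 M

Ag3AsO4(s) ⇌ 3 Ag^+ + AsO4^3-
Ksp = [Ag^+]^3[AsO4^3-]
For each mole of Ag3AsO4 that dissolves: [Ag^+] = 3s, [AsO4^3-] = s.
So Ksp = (3s)^3 × s = 27s^4
s^4 = 6.8 × 10^-23 / 27, so s = 1.3 × 10^-6 M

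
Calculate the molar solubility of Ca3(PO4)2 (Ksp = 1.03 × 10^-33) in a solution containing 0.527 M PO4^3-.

Ca3(PO4)2(s) ⇌ 3 Ca^2+(aq) + 2 PO4^3-(aq)
Ksp = [Ca^2+]^3[PO4^3-]^2
Let s be the molar solubility in this solution. [Ca^2+] = 3s, [PO4^3-] = 0.527 + 2s ≈ 0.527 (Ksp is small, so little additional dissolves).
Ksp ≈ (3s)^3 × (0.527)^2
s = 5.16 × 10^-12 M
Check: 2s = 1.0 x 10^-11 ≪ 0.527, so the approximation is valid.

s = 5.16e-12 M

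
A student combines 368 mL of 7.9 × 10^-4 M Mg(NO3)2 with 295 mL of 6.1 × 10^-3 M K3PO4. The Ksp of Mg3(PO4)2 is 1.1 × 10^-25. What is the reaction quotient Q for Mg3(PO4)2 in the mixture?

6.2 x 10^-16

Total volume = 368 + 295 = 663 mL.
[Mg^2+] = 7.9 × 10^-4 × (368/663) = 4.38 × 10^-4 M
[PO4^3-] = 6.1 × 10^-3 × (295/663) = 2.71 × 10^-3 M
Mg3(PO4)2(s) ⇌ 3 Mg^2+(aq) + 2 PO4^3-(aq), so Q = [Mg^2+]^3[PO4^3-]^2
Q = (4.38 x 10^-4)^3(2.71 × 10^-3)^2 = 6.2 × 10^-16
Q > Ksp, so Mg3(PO4)2 will precipitate.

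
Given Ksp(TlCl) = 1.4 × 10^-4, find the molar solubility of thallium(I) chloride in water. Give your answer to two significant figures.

TlCl(s) ⇌ Tl^+ + Cl^-
Ksp = [Tl^+][Cl^-]
If s mol/L of TlCl dissolves, [Tl^+] = s and [Cl^-] = s.
Ksp = s^2
s = (1.4 × 10^-4)^(1/2) = 1.2 × 10^-2 M

s ≈ 0.012 M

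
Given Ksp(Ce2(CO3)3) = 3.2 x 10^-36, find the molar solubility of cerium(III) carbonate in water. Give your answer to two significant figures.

Ce2(CO3)3(s) <=> 2 Ce^3+(aq) + 3 CO3^2-(aq)
Ksp = [Ce^3+]^2[CO3^2-]^3
For each mole of Ce2(CO3)3 that dissolves: [Ce^3+] = 2s, [CO3^2-] = 3s.
Substituting: Ksp = (2s)^2(3s)^3 = 108s^5
s = (3.2 x 10^-36 / 108)^(1/5) = 3.1 x 10^-8 M

s ≈ 3.1e-8 M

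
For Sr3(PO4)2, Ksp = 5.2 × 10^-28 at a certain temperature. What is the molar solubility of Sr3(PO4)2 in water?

s ≈ 1.4 × 10^-6 M

Sr3(PO4)2(s) ⇌ 3 Sr^2+ + 2 PO4^3-
Ksp = [Sr^2+]^3[PO4^3-]^2
If s mol/L of Sr3(PO4)2 dissolves, [Sr^2+] = 3s and [PO4^3-] = 2s.
Substituting: Ksp = (3s)^3(2s)^2 = 108s^5
s = (5.2 × 10^-28 / 108)^(1/5) = 1.4 x 10^-6 M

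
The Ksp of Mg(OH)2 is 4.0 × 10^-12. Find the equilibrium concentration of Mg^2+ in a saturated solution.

Mg(OH)2(s) <=> Mg^2+ + 2 OH^-
Ksp = [Mg^2+][OH^-]^2
Let s = molar solubility. Then [Mg^2+] = s and [OH^-] = 2s.
Ksp = s(2s)^2 = 4s^3
Solving, s = (4.0 × 10^-12/4)^(1/3) = 1.00 × 10^-4 M
[Mg^2+] = s = 1.0 × 10^-4 M

[Mg^2+] = 1.0e-4 M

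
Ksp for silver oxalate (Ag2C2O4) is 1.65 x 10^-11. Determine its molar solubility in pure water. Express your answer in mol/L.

Ag2C2O4(s) ⇌ 2 Ag^+ + C2O4^2-
Ksp = [Ag^+]^2[C2O4^2-]
Let s = molar solubility. Then [Ag^+] = 2s and [C2O4^2-] = s.
Ksp = (2s)^2s = 4s^3
s = (1.65 x 10^-11 / 4)^(1/3) = 1.60 x 10^-4 M

s = 1.60e-4 M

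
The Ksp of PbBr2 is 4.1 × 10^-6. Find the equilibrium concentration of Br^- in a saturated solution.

[Br^-] = 2.0e-2 M

PbBr2(s) <=> Pb^2+(aq) + 2 Br^-(aq)
Ksp = [Pb^2+][Br^-]^2
For each mole of PbBr2 that dissolves: [Pb^2+] = s, [Br^-] = 2s.
Substituting: Ksp = s(2s)^2 = 4s^3
s^3 = 4.1 × 10^-6 / 4, so s = 1.01 x 10^-2 M
[Br^-] = 2s = 2.0 x 10^-2 M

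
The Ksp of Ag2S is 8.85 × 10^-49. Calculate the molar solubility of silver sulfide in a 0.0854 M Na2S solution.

s = 1.61e-24 M

Ag2S(s) ⇌ 2 Ag^+(aq) + S^2-(aq)
Ksp = [Ag^+]^2[S^2-]
If s mol/L dissolves here, [Ag^+] = 2s, [S^2-] = 0.0854 + s ≈ 0.0854 (Ksp is small, so little additional dissolves).
Ksp ≈ (2s)^2 × 0.0854
s = 1.61 × 10^-24 M
Check: s = 1.6 × 10^-24 ≪ 0.0854, so the approximation is valid.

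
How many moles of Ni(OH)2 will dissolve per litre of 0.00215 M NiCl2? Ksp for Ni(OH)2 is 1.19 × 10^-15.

s = 3.72e-7 M

Ni(OH)2(s) ⇌ Ni^2+(aq) + 2 OH^-(aq)
Ksp = [Ni^2+][OH^-]^2
Let s be the molar solubility in this solution. [Ni^2+] = 0.00215 + s ≈ 0.00215, [OH^-] = 2s (Ksp is small, so little additional dissolves).
Ksp ≈ 0.00215 × (2s)^2
s = 3.72 × 10^-7 M
Check: s = 3.7 × 10^-7 ≪ 0.00215, so the approximation is valid.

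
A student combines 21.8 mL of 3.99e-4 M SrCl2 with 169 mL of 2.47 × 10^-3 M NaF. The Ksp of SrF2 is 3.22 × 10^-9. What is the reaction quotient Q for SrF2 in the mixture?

Total volume = 21.8 + 169 = 190.8 mL.
[Sr^2+] = 3.99 x 10^-4 × (21.8/190.8) = 4.559 x 10^-5 M
[F^-] = 2.47 × 10^-3 × (169/190.8) = 2.188 × 10^-3 M
SrF2(s) <=> Sr^2+(aq) + 2 F^-(aq), so Q = [Sr^2+][F^-]^2
Q = (4.559 × 10^-5)(2.188 x 10^-3)^2 = 2.18 x 10^-10
Q < Ksp, so no precipitate of SrF2 forms.

2.18 x 10^-10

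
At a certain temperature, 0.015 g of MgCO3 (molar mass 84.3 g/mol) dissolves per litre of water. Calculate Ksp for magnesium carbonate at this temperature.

Ksp = 3.2 x 10^-8

Molar solubility s = (1.5 × 10^-2 g/L) / (84.3 g/mol) = 1.78 × 10^-4 M.
MgCO3(s) ⇌ Mg^2+(aq) + CO3^2-(aq)
For each mole of MgCO3 that dissolves: [Mg^2+] = s, [CO3^2-] = s.
Ksp = [Mg^2+][CO3^2-]
Ksp = (s)(s) = s^2
Ksp = (1.78 x 10^-4)^2 = 3.2 x 10^-8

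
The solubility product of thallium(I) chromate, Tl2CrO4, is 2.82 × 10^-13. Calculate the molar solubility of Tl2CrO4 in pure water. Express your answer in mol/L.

4.13 x 10^-5 M

Tl2CrO4(s) ⇌ 2 Tl^+(aq) + CrO4^2-(aq)
Ksp = [Tl^+]^2[CrO4^2-]
If s mol/L of Tl2CrO4 dissolves, [Tl^+] = 2s and [CrO4^2-] = s.
Substituting: Ksp = (2s)^2s = 4s^3
Solving, s = (2.82 × 10^-13/4)^(1/3) = 4.13 x 10^-5 M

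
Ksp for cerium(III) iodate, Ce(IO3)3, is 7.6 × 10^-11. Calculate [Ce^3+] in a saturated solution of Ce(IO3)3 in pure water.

Ce(IO3)3(s) ⇌ Ce^3+(aq) + 3 IO3^-(aq)
Ksp = [Ce^3+][IO3^-]^3
Let s = molar solubility. Then [Ce^3+] = s and [IO3^-] = 3s.
So Ksp = s × (3s)^3 = 27s^4
Solving, s = (7.6 × 10^-11/27)^(1/4) = 1.30 x 10^-3 M
[Ce^3+] = s = 1.3 × 10^-3 M

[Ce^3+] = 1.3 × 10^-3 M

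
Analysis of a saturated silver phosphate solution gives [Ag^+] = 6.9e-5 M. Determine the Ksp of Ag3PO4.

Ag3PO4(s) <=> 3 Ag^+ + PO4^3-
Stoichiometry gives [PO4^3-] = (1/3)[Ag^+] = 2.30 x 10^-5 M.
Ksp = [Ag^+]^3[PO4^3-]
Ksp = (6.9 x 10^-5)^3 × 2.30 × 10^-5 = 7.6 × 10^-18

Ksp = 7.6 × 10^-18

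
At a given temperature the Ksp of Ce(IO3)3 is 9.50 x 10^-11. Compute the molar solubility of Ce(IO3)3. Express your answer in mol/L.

1.37 × 10^-3 M

Ce(IO3)3(s) ⇌ Ce^3+ + 3 IO3^-
Ksp = [Ce^3+][IO3^-]^3
With molar solubility s: [Ce^3+] = s, [IO3^-] = 3s.
So Ksp = s × (3s)^3 = 27s^4
Solving, s = (9.50 x 10^-11/27)^(1/4) = 1.37 x 10^-3 M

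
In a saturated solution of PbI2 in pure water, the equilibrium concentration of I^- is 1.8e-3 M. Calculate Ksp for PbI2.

Ksp = 2.9e-9

PbI2(s) ⇌ Pb^2+(aq) + 2 I^-(aq)
Stoichiometry gives [Pb^2+] = (1/2)[I^-] = 9.00 × 10^-4 M.
Ksp = [Pb^2+][I^-]^2
Ksp = 9.00 × 10^-4 × (1.8 x 10^-3)^2 = 2.9 x 10^-9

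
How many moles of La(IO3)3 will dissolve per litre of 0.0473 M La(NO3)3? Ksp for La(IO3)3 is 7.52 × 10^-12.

La(IO3)3(s) ⇌ La^3+ + 3 IO3^-
Ksp = [La^3+][IO3^-]^3
Let s be the molar solubility in this solution. [La^3+] = 0.0473 + s ≈ 0.0473, [IO3^-] = 3s (since La^3+ from La(NO3)3 dominates).
Ksp ≈ 0.0473 × (3s)^3
s = 1.81 × 10^-4 M
Check: s = 1.8 × 10^-4 ≪ 0.0473, so the approximation is valid.

s ≈ 1.81 × 10^-4 M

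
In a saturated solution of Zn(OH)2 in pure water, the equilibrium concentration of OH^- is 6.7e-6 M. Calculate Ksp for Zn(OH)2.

Ksp ≈ 1.5e-16

Zn(OH)2(s) ⇌ Zn^2+(aq) + 2 OH^-(aq)
Stoichiometry gives [Zn^2+] = (1/2)[OH^-] = 3.35 × 10^-6 M.
Ksp = [Zn^2+][OH^-]^2
Ksp = 3.35 × 10^-6 × (6.7 x 10^-6)^2 = 1.5 × 10^-16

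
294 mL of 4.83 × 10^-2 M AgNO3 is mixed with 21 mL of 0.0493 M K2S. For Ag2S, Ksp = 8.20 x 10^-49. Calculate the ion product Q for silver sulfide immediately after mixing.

6.68 × 10^-6

Total volume = 294 + 21 = 315 mL.
[Ag^+] = 4.83 x 10^-2 × (294/315) = 4.508 × 10^-2 M
[S^2-] = 4.93 x 10^-2 × (21/315) = 3.287 × 10^-3 M
Ag2S(s) ⇌ 2 Ag^+ + S^2-, so Q = [Ag^+]^2[S^2-]
Q = (4.508 × 10^-2)^2(3.287 × 10^-3) = 6.68 × 10^-6
Q > Ksp, so Ag2S will precipitate.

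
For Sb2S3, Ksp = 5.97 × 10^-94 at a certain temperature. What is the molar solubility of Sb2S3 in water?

s ≈ 8.88 × 10^-20 M

Sb2S3(s) ⇌ 2 Sb^3+(aq) + 3 S^2-(aq)
Ksp = [Sb^3+]^2[S^2-]^3
Let s = molar solubility. Then [Sb^3+] = 2s and [S^2-] = 3s.
So Ksp = (2s)^2 × (3s)^3 = 108s^5
s^5 = 5.97 × 10^-94 / 108, so s = 8.88 × 10^-20 M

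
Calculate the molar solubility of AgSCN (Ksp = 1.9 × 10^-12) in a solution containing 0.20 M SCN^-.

s = 9.5 x 10^-12 M

AgSCN(s) ⇌ Ag^+(aq) + SCN^-(aq)
Ksp = [Ag^+][SCN^-]
Let s = moles of AgSCN that dissolve per litre. [Ag^+] = s, [SCN^-] = 0.20 + s ≈ 0.20 (common-ion effect: SCN^- is already 0.20 M).
Ksp ≈ s × 0.20
s = 9.5 × 10^-12 M
Check: s = 9.5 × 10^-12 ≪ 0.20, so the approximation is valid.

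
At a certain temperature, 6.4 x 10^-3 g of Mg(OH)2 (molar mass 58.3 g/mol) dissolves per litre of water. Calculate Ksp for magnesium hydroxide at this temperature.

Ksp = 5.3 × 10^-12

Molar solubility s = (6.4 × 10^-3 g/L) / (58.3 g/mol) = 1.10 x 10^-4 M.
Mg(OH)2(s) ⇌ Mg^2+ + 2 OH^-
If s mol/L of Mg(OH)2 dissolves, [Mg^2+] = s and [OH^-] = 2s.
Ksp = [Mg^2+][OH^-]^2
Substituting: Ksp = s(2s)^2 = 4s^3
Ksp = 4 × (1.10 × 10^-4)^3 = 5.3 x 10^-12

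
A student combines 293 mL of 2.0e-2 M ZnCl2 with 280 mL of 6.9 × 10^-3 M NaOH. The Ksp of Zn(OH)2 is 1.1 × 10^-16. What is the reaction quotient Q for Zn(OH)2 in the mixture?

Total volume = 293 + 280 = 573 mL.
[Zn^2+] = 2.0 × 10^-2 × (293/573) = 1.02 × 10^-2 M
[OH^-] = 6.9 × 10^-3 × (280/573) = 3.37 x 10^-3 M
Zn(OH)2(s) ⇌ Zn^2+ + 2 OH^-, so Q = [Zn^2+][OH^-]^2
Q = (1.02 × 10^-2)(3.37 × 10^-3)^2 = 1.2 × 10^-7
Q > Ksp, so Zn(OH)2 will precipitate.

1.2 x 10^-7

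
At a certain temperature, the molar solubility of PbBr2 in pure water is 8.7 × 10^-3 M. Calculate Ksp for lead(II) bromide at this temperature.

Ksp = 2.6 x 10^-6

PbBr2(s) ⇌ Pb^2+ + 2 Br^-
For each mole of PbBr2 that dissolves: [Pb^2+] = s, [Br^-] = 2s.
Ksp = [Pb^2+][Br^-]^2
So Ksp = s × (2s)^2 = 4s^3
Ksp = 4 × (8.7 × 10^-3)^3 = 2.6 × 10^-6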